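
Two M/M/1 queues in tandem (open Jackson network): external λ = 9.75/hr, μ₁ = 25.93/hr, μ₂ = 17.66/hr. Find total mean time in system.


Each node sees arrival rate λ = 9.75/hr (tandem ⇒ throughput preserved).
W₁ = 1/(μ₁−λ) = 1/(25.93−9.75) = 0.06180 hr
W₂ = 1/(μ₂−λ) = 1/(17.66−9.75) = 0.12642 hr
W_total = W₁ + W₂ = 0.06180 + 0.12642 = 0.18823 hr

Final: 0.18823 hr


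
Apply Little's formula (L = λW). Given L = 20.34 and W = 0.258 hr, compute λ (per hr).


λ = L/W = 20.34/0.258 = 78.8372 /hr

Final: 78.8372 /hr


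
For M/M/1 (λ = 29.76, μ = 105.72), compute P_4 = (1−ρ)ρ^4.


ρ = 29.76/105.72 = 0.2815
P_n = (1−ρ)·ρ^n = (1 − 0.2815)·0.2815^4 = 0.7185·0.006279 = 0.004512

Final: 0.004512


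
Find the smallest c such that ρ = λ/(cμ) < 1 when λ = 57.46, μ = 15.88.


Stability requires cμ > λ ⇔ c > λ/μ.
λ/μ = 57.46/15.88 = 3.6184
Minimum integer c = ⌊3.6184⌋ + 1 = 4
Check: 4·15.88 = 63.52 > 57.46, while 3·15.88 = 47.64 ≤ 57.46

Final: 4 servers


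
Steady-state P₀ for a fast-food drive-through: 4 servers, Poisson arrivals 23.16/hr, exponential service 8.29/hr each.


a = λ/μ = 23.16/8.29 = 2.7937; ρ = a/c = 0.6984
Σ_{k=0}^{3} a^k/k! (terms k=0..3) = 1.00000 + 2.79373 + 3.90246 + 3.63413 = 11.33032
Tail: a^4/(4!(1−ρ)) = 60.91666/(24·0.3016) = 8.41665
P₀ = 1/(11.33032 + 8.41665) = 1/19.74697 = 0.050641

Final: 0.050641


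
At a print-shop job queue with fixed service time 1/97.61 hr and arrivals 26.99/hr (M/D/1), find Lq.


ρ = 26.99/97.61 = 0.2765
M/D/1: Lq = ρ²/(2(1−ρ)) = 0.07646/(2·0.7235) = 0.05284

Final: 0.05284


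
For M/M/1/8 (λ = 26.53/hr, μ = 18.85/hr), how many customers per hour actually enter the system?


ρ = 1.4074; P_K = (1−ρ)ρ^8/(1−ρ^9) = 0.303489
λ_eff = λ(1 − P_K) = 26.53·(1 − 0.303489) = 26.53·0.696511 = 18.4784 /hr

Final: 18.4784 /hr


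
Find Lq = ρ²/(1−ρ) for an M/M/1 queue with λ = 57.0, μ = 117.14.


ρ = 57.0/117.14 = 0.4866
Lq = ρ²/(1−ρ) = 0.2368/0.5134 = 0.4612

Final: 0.4612


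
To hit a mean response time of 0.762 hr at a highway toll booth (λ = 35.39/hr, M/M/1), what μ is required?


W = 1/(μ−λ) ⇒ μ − λ = 1/W = 1/0.762 = 1.3123
μ = λ + 1/W = 35.39 + 1.3123 = 36.7023 per hr

Final: 36.7023 /hr


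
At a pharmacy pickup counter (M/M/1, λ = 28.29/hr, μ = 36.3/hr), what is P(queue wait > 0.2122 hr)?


ρ = 28.29/36.3 = 0.7793
P(Wq > t) = ρ·e^{−(μ−λ)t} = 0.7793·e^{−1.6997}
= 0.7793·0.182734 = 0.142412

Final: 0.142412


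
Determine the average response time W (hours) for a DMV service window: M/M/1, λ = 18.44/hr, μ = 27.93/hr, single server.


W = 1/(μ−λ) = 1/(27.93 − 18.44) = 1/9.49 = 0.1054 hr

Final: 0.1054 hr


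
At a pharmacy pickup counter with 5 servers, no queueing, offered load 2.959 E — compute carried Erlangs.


B(5,2.959) = 0.106562 (Erlang-B)
Carried load = a(1 − B) = 2.959·(1 − 0.106562) = 2.959·0.893438 = 2.6437 E

Final: 2.6437 Erlangs


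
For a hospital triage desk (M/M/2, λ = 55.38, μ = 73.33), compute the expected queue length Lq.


a = λ/μ = 0.7552; ρ = a/2 = 0.3776
P₀ = 0.451792
Lq = P₀·a^c·ρ / (c!·(1−ρ)²) = 0.451792·0.57035·0.3776/(2·0.38737)
= 0.12559

Final: 0.12559


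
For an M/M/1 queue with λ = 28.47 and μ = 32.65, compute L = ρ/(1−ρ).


ρ = λ/μ = 28.47/32.65 = 0.8720
L = ρ/(1−ρ) = 0.8720/(1 − 0.8720) = 0.8720/0.1280 = 6.8110

Final: 6.8110


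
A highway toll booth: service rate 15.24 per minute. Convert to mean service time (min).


Mean service time = 1/μ = 1/15.24 minute = 0.06562 minute
In minutes: 0.06562 × 1 = 0.06562 min

Final: 0.06562 min


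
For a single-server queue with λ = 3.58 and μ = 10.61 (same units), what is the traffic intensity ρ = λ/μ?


ρ = λ/μ = 3.58/10.61 = 0.3374

Final: 0.3374


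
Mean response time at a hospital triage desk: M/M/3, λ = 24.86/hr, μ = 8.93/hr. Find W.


a = 2.7839; ρ = 0.9280; P₀ = 0.017370
Lq = P₀·a^c·ρ/(c!(1−ρ)²) = 11.16727
Wq = Lq/λ = 11.16727/24.86 = 0.44921 hr
W = Wq + 1/μ = 0.44921 + 0.11198 = 0.56119 hr

Final: 0.56119 hr


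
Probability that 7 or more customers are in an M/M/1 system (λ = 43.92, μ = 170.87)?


ρ = 43.92/170.87 = 0.2570
P(N ≥ n) = ρ^n = 0.2570^7 = 0.00007413

Final: 0.00007413


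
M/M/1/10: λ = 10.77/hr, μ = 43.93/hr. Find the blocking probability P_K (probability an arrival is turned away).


ρ = λ/μ = 10.77/43.93 = 0.2452
P_K = (1−ρ)ρ^K/(1−ρ^(K+1)) = (0.7548·0.0000007844)/(1 − 0.0000001923)
= 0.0000005921/1.000000 = 0.0000005921

Final: 0.0000005921


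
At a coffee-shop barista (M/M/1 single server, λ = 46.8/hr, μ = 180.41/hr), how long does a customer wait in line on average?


ρ = 46.8/180.41 = 0.2594
Wq = ρ/(μ−λ) = 0.2594/(180.41 − 46.8) = 0.2594/133.61 = 0.001942 hr

Final: 0.001942 hr


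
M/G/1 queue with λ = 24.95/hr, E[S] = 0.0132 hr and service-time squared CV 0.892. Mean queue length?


ρ = λ·E[S] = 24.95·0.0132 = 0.3293
Lq = ρ²(1+C_s²)/(2(1−ρ)) = 0.1085·(1+0.892)/(2·0.6707)
= 0.1085·1.8920/1.3413 = 0.15300

Final: 0.15300


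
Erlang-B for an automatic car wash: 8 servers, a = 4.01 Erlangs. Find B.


B(c,a) = (a^c/c!) / Σ_{k=0}^{c} a^k/k!
a^8/8! = 1.658191
Σ terms (k=0..8): 1.00000 + 4.01000 + 8.04005 + 10.74687 + 10.77373 + 8.64053 + 5.77476 + 3.30811 + 1.65819 = 53.952244
B = 1.658191/53.952244 = 0.030734

Final: 0.030734


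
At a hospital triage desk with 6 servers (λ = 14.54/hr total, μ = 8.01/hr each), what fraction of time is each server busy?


ρ = λ/(cμ) = 14.54/(6·8.01) = 14.54/48.06 = 0.3025

Final: 0.3025


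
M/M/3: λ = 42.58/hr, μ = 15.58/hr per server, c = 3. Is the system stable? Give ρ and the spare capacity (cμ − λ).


Total capacity cμ = 3·15.58 = 46.74/hr
ρ = λ/(cμ) = 42.58/46.74 = 0.9110
Stable ⇔ ρ < 1: YES
Spare capacity = cμ − λ = 46.74 − 42.58 = 4.16/hr

Final: ρ = 0.9110; stable; margin = 4.16/hr


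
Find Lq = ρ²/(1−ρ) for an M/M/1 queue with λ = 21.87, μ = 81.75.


ρ = 21.87/81.75 = 0.2675
Lq = ρ²/(1−ρ) = 0.07157/0.7325 = 0.09771

Final: 0.09771


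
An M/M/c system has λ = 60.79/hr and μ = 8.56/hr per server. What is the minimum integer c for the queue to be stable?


Stability requires cμ > λ ⇔ c > λ/μ.
λ/μ = 60.79/8.56 = 7.1016
Minimum integer c = ⌊7.1016⌋ + 1 = 8
Check: 8·8.56 = 68.48 > 60.79, while 7·8.56 = 59.92 ≤ 60.79

Final: 8 servers


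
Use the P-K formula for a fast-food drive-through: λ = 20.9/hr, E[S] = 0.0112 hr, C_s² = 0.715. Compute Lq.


ρ = λ·E[S] = 20.9·0.0112 = 0.2341
Lq = ρ²(1+C_s²)/(2(1−ρ)) = 0.05479·(1+0.715)/(2·0.7659)
= 0.05479·1.7150/1.5318 = 0.06135

Final: 0.06135


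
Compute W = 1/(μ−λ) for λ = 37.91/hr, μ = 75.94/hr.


W = 1/(μ−λ) = 1/(75.94 − 37.91) = 1/38.03 = 0.02630 hr

Final: 0.02630 hr


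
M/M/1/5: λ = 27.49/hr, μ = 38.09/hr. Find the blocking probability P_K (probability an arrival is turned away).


ρ = λ/μ = 27.49/38.09 = 0.7217
P_K = (1−ρ)ρ^K/(1−ρ^(K+1)) = (0.2783·0.195803)/(1 − 0.141313)
= 0.054490/0.858687 = 0.063457

Final: 0.063457


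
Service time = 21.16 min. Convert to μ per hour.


μ = 1/(service time) in consistent units.
1 hour = 60 min, so μ = 60/21.16 = 2.8355 per hour

Final: 2.8355 /hr


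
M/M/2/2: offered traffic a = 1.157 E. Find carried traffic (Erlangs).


B(2,1.157) = 0.236818 (Erlang-B)
Carried load = a(1 − B) = 1.157·(1 − 0.236818) = 1.157·0.763182 = 0.8830 E

Final: 0.8830 Erlangs


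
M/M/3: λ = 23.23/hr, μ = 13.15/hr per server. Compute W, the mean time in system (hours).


a = 1.7665; ρ = 0.5888; P₀ = 0.152403
Lq = P₀·a^c·ρ/(c!(1−ρ)²) = 0.48776
Wq = Lq/λ = 0.48776/23.23 = 0.02100 hr
W = Wq + 1/μ = 0.02100 + 0.07605 = 0.09704 hr

Final: 0.09704 hr


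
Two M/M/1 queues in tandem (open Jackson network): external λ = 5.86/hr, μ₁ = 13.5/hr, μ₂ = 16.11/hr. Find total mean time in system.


Each node sees arrival rate λ = 5.86/hr (tandem ⇒ throughput preserved).
W₁ = 1/(μ₁−λ) = 1/(13.5−5.86) = 0.13089 hr
W₂ = 1/(μ₂−λ) = 1/(16.11−5.86) = 0.09756 hr
W_total = W₁ + W₂ = 0.13089 + 0.09756 = 0.22845 hr

Final: 0.22845 hr


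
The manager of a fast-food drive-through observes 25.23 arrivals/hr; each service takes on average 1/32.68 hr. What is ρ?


ρ = λ/μ = 25.23/32.68 = 0.7720

Final: 0.7720


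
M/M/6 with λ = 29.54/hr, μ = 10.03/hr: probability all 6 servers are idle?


a = λ/μ = 29.54/10.03 = 2.9452; ρ = a/c = 0.4909
Σ_{k=0}^{5} a^k/k! (terms k=0..5) = 1.00000 + 2.94516 + 4.33700 + 4.25772 + 3.13492 + 1.84657 = 17.52138
Tail: a^6/(6!(1−ρ)) = 652.61545/(720·0.5091) = 1.78028
P₀ = 1/(17.52138 + 1.78028) = 1/19.30166 = 0.051809

Final: 0.051809


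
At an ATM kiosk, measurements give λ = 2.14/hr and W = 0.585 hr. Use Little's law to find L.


L = λW = 2.14·0.585 = 1.2519

Final: 1.2519


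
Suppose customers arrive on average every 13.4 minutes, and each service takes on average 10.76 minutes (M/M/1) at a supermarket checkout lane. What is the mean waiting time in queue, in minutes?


λ = 60/13.4 = 4.4776 /hr
μ = 60/10.76 = 5.5762 /hr
ρ = λ/μ = 4.4776/5.5762 = 0.8030
Wq = ρ/(μ−λ) = 0.8030/(5.5762−4.4776) = 0.73092 hr
In minutes: 0.73092·60 = 43.855 min

Final: 43.855 min


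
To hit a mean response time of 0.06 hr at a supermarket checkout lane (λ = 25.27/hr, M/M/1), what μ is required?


W = 1/(μ−λ) ⇒ μ − λ = 1/W = 1/0.06 = 16.6667
μ = λ + 1/W = 25.27 + 16.6667 = 41.9367 per hr

Final: 41.9367 /hr


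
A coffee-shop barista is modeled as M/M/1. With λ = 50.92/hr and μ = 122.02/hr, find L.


ρ = λ/μ = 50.92/122.02 = 0.4173
L = ρ/(1−ρ) = 0.4173/(1 − 0.4173) = 0.4173/0.5827 = 0.7162

Final: 0.7162


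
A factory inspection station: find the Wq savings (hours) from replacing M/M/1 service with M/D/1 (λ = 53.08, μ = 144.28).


ρ = 53.08/144.28 = 0.3679
Wq(M/M/1) = ρ/(μ−λ) = 0.3679/91.20 = 0.004034 hr
Wq(M/D/1) = ρ/(2(μ−λ)) = 0.002017 hr
Savings = 0.004034 − 0.002017 = 0.002017 hr

Final: 0.002017 hr


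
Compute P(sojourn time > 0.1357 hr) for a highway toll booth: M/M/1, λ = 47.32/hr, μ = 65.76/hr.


W ~ Exponential(μ−λ) for M/M/1.
μ − λ = 65.76 − 47.32 = 18.4400
P(W > t) = e^{−(μ−λ)t} = e^{−2.5023} = 0.081896

Final: 0.081896


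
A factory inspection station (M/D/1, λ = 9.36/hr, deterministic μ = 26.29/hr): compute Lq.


ρ = 9.36/26.29 = 0.3560
M/D/1: Lq = ρ²/(2(1−ρ)) = 0.1268/(2·0.6440) = 0.09842

Final: 0.09842


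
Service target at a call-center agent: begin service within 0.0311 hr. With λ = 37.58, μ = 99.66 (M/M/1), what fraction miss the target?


ρ = 37.58/99.66 = 0.3771
P(Wq > t) = ρ·e^{−(μ−λ)t} = 0.3771·e^{−1.9307}
= 0.3771·0.145048 = 0.054695

Final: 0.054695


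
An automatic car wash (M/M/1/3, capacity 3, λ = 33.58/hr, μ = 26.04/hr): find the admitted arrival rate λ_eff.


ρ = 1.2896; P_K = (1−ρ)ρ^3/(1−ρ^4) = 0.351726
λ_eff = λ(1 − P_K) = 33.58·(1 − 0.351726) = 33.58·0.648274 = 21.7690 /hr

Final: 21.7690 /hr


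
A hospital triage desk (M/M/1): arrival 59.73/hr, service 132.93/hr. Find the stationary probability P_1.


ρ = 59.73/132.93 = 0.4493
P_n = (1−ρ)·ρ^n = (1 − 0.4493)·0.4493^1 = 0.5507·0.449334 = 0.247433

Final: 0.247433


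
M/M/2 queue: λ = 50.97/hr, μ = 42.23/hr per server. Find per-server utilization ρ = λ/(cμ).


ρ = λ/(cμ) = 50.97/(2·42.23) = 50.97/84.46 = 0.6035

Final: 0.6035


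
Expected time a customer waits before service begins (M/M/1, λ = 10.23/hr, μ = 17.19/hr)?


ρ = 10.23/17.19 = 0.5951
Wq = ρ/(μ−λ) = 0.5951/(17.19 − 10.23) = 0.5951/6.96 = 0.08550 hr

Final: 0.08550 hr


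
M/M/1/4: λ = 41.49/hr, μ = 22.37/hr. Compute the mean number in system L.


ρ = 41.49/22.37 = 1.8547
L = ρ[1 − (K+1)ρ^K + Kρ^(K+1)] / [(1−ρ)(1−ρ^(K+1))]
Numerator: 1.8547·(1 − 5·11.833407 + 4·21.947611) = 54.943014
Denominator: (-0.8547)·(-20.947611) = 17.904261
L = 54.943014/17.904261 = 3.0687

Final: 3.0687


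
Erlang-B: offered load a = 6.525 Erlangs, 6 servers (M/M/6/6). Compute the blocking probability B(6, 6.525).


B(c,a) = (a^c/c!) / Σ_{k=0}^{c} a^k/k!
a^6/6! = 107.189094
Σ terms (k=0..6): 1.00000 + 6.52500 + 21.28781 + 46.30099 + 75.52849 + 98.56468 + 107.18909 = 356.396076
B = 107.189094/356.396076 = 0.300758

Final: 0.300758


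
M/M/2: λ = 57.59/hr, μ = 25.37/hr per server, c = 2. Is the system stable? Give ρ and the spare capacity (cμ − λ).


Total capacity cμ = 2·25.37 = 50.74/hr
ρ = λ/(cμ) = 57.59/50.74 = 1.1350
Stable ⇔ ρ < 1: NO
Spare capacity = cμ − λ = 50.74 − 57.59 = -6.85/hr

Final: ρ = 1.1350; unstable; margin = -6.85/hr


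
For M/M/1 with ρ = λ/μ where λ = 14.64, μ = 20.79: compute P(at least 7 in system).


ρ = 14.64/20.79 = 0.7042
P(N ≥ n) = ρ^n = 0.7042^7 = 0.085863

Final: 0.085863


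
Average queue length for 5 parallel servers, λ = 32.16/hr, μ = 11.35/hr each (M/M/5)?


a = λ/μ = 2.8335; ρ = a/5 = 0.5667
P₀ = 0.056061
Lq = P₀·a^c·ρ / (c!·(1−ρ)²) = 0.056061·182.64210·0.5667/(120·0.18775)
= 0.25754

Final: 0.25754


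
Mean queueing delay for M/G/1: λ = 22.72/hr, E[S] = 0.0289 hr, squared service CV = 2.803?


ρ = λ·E[S] = 22.72·0.0289 = 0.6566
E[S²] = E[S]²(1+C_s²) = 0.0289²·(1+2.803) = 0.003176
Wq = λ·E[S²]/(2(1−ρ)) = 22.72·0.003176/(2·0.3434) = 0.10508 hr

Final: 0.10508 hr


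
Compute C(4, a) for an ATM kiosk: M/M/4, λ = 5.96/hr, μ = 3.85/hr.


a = λ/μ = 1.5481; ρ = a/4 = 0.3870
P₀ = 0.210306 (from M/M/c formula)
C(c,a) = [a^c/(c!(1−ρ))]·P₀ = [5.74304/(24·0.6130)]·0.210306
= 0.39037·0.210306 = 0.082098

Final: 0.082098


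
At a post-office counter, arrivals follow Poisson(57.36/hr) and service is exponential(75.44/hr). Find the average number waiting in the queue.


ρ = 57.36/75.44 = 0.7603
Lq = ρ²/(1−ρ) = 0.5781/0.2397 = 2.4122

Final: 2.4122


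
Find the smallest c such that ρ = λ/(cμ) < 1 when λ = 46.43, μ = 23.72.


Stability requires cμ > λ ⇔ c > λ/μ.
λ/μ = 46.43/23.72 = 1.9574
Minimum integer c = ⌊1.9574⌋ + 1 = 2
Check: 2·23.72 = 47.44 > 46.43, while 1·23.72 = 23.72 ≤ 46.43

Final: 2 servers


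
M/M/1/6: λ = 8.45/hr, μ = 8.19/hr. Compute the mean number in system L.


ρ = 8.45/8.19 = 1.0317
L = ρ[1 − (K+1)ρ^K + Kρ^(K+1)] / [(1−ρ)(1−ρ^(K+1))]
Numerator: 1.0317·(1 − 7·1.206249 + 6·1.244542) = 0.024259
Denominator: (-0.03175)·(-0.244542) = 0.007763
L = 0.024259/0.007763 = 3.1249

Final: 3.1249


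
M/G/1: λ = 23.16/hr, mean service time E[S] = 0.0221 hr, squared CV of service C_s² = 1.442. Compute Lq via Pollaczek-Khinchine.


ρ = λ·E[S] = 23.16·0.0221 = 0.5118
Lq = ρ²(1+C_s²)/(2(1−ρ)) = 0.2620·(1+1.442)/(2·0.4882)
= 0.2620·2.4420/0.9763 = 0.65526

Final: 0.65526


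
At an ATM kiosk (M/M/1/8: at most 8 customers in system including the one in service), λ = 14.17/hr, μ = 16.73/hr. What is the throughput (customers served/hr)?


ρ = 0.8470; P_K = (1−ρ)ρ^8/(1−ρ^9) = 0.052246
λ_eff = λ(1 − P_K) = 14.17·(1 − 0.052246) = 14.17·0.947754 = 13.4297 /hr

Final: 13.4297 /hr


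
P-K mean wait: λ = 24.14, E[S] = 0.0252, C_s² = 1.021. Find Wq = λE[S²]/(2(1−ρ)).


ρ = λ·E[S] = 24.14·0.0252 = 0.6083
E[S²] = E[S]²(1+C_s²) = 0.0252²·(1+1.021) = 0.001283
Wq = λ·E[S²]/(2(1−ρ)) = 24.14·0.001283/(2·0.3917) = 0.03955 hr

Final: 0.03955 hr


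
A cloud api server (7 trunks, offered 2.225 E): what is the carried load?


B(7,2.225) = 0.005801 (Erlang-B)
Carried load = a(1 − B) = 2.225·(1 − 0.005801) = 2.225·0.994199 = 2.2121 E

Final: 2.2121 Erlangs


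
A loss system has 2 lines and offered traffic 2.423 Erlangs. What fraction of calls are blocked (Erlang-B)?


B(c,a) = (a^c/c!) / Σ_{k=0}^{c} a^k/k!
a^2/2! = 2.935465
Σ terms (k=0..2): 1.00000 + 2.42300 + 2.93546 = 6.358465
B = 2.935465/6.358465 = 0.461662

Final: 0.461662


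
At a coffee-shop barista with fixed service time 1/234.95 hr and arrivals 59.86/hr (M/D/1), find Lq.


ρ = 59.86/234.95 = 0.2548
M/D/1: Lq = ρ²/(2(1−ρ)) = 0.06491/(2·0.7452) = 0.04355

Final: 0.04355


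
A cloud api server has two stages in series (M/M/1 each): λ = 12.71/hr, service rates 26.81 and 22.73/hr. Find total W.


Each node sees arrival rate λ = 12.71/hr (tandem ⇒ throughput preserved).
W₁ = 1/(μ₁−λ) = 1/(26.81−12.71) = 0.07092 hr
W₂ = 1/(μ₂−λ) = 1/(22.73−12.71) = 0.09980 hr
W_total = W₁ + W₂ = 0.07092 + 0.09980 = 0.17072 hr

Final: 0.17072 hr


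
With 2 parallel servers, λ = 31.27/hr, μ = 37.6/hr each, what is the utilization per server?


ρ = λ/(cμ) = 31.27/(2·37.6) = 31.27/75.20 = 0.4158

Final: 0.4158


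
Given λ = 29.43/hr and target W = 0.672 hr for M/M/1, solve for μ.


W = 1/(μ−λ) ⇒ μ − λ = 1/W = 1/0.672 = 1.4881
μ = λ + 1/W = 29.43 + 1.4881 = 30.9181 per hr

Final: 30.9181 /hr


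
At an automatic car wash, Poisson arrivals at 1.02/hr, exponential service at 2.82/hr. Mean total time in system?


W = 1/(μ−λ) = 1/(2.82 − 1.02) = 1/1.80 = 0.5556 hr

Final: 0.5556 hr


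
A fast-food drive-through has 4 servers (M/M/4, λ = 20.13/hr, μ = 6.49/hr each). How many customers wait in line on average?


a = λ/μ = 3.1017; ρ = a/4 = 0.7754
P₀ = 0.032199
Lq = P₀·a^c·ρ / (c!·(1−ρ)²) = 0.032199·92.55424·0.7754/(24·0.05043)
= 1.90912

Final: 1.90912


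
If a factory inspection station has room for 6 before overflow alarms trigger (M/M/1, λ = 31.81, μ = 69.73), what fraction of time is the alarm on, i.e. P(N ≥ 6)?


ρ = 31.81/69.73 = 0.4562
P(N ≥ n) = ρ^n = 0.4562^6 = 0.009013

Final: 0.009013


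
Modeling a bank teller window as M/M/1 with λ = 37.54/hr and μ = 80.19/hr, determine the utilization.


ρ = λ/μ = 37.54/80.19 = 0.4681

Final: 0.4681


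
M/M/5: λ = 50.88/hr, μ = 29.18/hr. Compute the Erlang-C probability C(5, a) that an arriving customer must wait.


a = λ/μ = 1.7437; ρ = a/5 = 0.3487
P₀ = 0.174253 (from M/M/c formula)
C(c,a) = [a^c/(c!(1−ρ))]·P₀ = [16.11792/(120·0.6513)]·0.174253
= 0.20624·0.174253 = 0.035938

Final: 0.035938


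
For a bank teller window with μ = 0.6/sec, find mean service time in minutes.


Mean service time = 1/μ = 1/0.6 second = 1.66667 second
In minutes: 1.66667 × 0.0166667 = 0.02778 min

Final: 0.02778 min


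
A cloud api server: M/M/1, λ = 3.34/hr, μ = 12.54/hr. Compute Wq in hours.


ρ = 3.34/12.54 = 0.2663
Wq = ρ/(μ−λ) = 0.2663/(12.54 − 3.34) = 0.2663/9.20 = 0.02895 hr

Final: 0.02895 hr


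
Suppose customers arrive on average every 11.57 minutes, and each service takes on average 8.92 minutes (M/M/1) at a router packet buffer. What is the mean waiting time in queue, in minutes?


λ = 60/11.57 = 5.1858 /hr
μ = 60/8.92 = 6.7265 /hr
ρ = λ/μ = 5.1858/6.7265 = 0.7710
Wq = ρ/(μ−λ) = 0.7710/(6.7265−5.1858) = 0.50042 hr
In minutes: 0.50042·60 = 30.025 min

Final: 30.025 min


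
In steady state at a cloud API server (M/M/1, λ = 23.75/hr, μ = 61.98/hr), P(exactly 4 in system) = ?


ρ = 23.75/61.98 = 0.3832
P_n = (1−ρ)·ρ^n = (1 − 0.3832)·0.3832^4 = 0.6168·0.021560 = 0.013298

Final: 0.013298


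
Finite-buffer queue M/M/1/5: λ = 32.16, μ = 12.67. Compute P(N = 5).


ρ = λ/μ = 32.16/12.67 = 2.5383
P_K = (1−ρ)ρ^K/(1−ρ^(K+1)) = (-1.5383·105.365183)/(1 − 267.446274)
= -162.081091/-266.446274 = 0.608307

Final: 0.608307


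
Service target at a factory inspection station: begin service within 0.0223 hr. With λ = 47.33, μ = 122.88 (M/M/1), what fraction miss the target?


ρ = 47.33/122.88 = 0.3852
P(Wq > t) = ρ·e^{−(μ−λ)t} = 0.3852·e^{−1.6848}
= 0.3852·0.185488 = 0.071445

Final: 0.071445


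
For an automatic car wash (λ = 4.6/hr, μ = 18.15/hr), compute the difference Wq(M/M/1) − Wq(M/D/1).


ρ = 4.6/18.15 = 0.2534
Wq(M/M/1) = ρ/(μ−λ) = 0.2534/13.55 = 0.01870 hr
Wq(M/D/1) = ρ/(2(μ−λ)) = 0.009352 hr
Savings = 0.01870 − 0.009352 = 0.009352 hr

Final: 0.009352 hr


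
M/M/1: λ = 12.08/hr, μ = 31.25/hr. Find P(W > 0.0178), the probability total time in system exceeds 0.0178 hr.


W ~ Exponential(μ−λ) for M/M/1.
μ − λ = 31.25 − 12.08 = 19.1700
P(W > t) = e^{−(μ−λ)t} = e^{−0.3412} = 0.710898

Final: 0.710898


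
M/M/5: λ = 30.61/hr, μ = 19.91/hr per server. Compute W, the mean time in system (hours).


a = 1.5374; ρ = 0.3075; P₀ = 0.214544
Lq = P₀·a^c·ρ/(c!(1−ρ)²) = 0.009846
Wq = Lq/λ = 0.009846/30.61 = 0.0003217 hr
W = Wq + 1/μ = 0.0003217 + 0.05023 = 0.05055 hr

Final: 0.05055 hr


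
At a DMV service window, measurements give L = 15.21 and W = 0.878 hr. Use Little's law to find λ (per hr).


λ = L/W = 15.21/0.878 = 17.3235 /hr

Final: 17.3235 /hr


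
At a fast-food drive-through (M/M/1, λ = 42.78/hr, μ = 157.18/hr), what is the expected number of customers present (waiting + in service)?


ρ = λ/μ = 42.78/157.18 = 0.2722
L = ρ/(1−ρ) = 0.2722/(1 − 0.2722) = 0.2722/0.7278 = 0.3740

Final: 0.3740


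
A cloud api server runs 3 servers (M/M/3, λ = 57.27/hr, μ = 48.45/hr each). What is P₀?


a = λ/μ = 57.27/48.45 = 1.1820; ρ = a/c = 0.3940
Σ_{k=0}^{2} a^k/k! (terms k=0..2) = 1.00000 + 1.18204 + 0.69861 = 2.88066
Tail: a^3/(3!(1−ρ)) = 1.65158/(6·0.6060) = 0.45424
P₀ = 1/(2.88066 + 0.45424) = 1/3.33490 = 0.299859

Final: 0.299859


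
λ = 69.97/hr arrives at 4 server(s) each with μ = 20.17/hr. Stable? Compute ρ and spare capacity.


Total capacity cμ = 4·20.17 = 80.68/hr
ρ = λ/(cμ) = 69.97/80.68 = 0.8673
Stable ⇔ ρ < 1: YES
Spare capacity = cμ − λ = 80.68 − 69.97 = 10.71/hr

Final: ρ = 0.8673; stable; margin = 10.71/hr


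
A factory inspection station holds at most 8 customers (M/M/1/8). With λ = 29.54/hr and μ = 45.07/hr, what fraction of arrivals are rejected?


ρ = λ/μ = 29.54/45.07 = 0.6554
P_K = (1−ρ)ρ^K/(1−ρ^(K+1)) = (0.3446·0.034055)/(1 − 0.022321)
= 0.011735/0.977679 = 0.012002

Final: 0.012002


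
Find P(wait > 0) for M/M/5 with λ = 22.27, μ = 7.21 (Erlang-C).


a = λ/μ = 3.0888; ρ = a/5 = 0.6178
P₀ = 0.042208 (from M/M/c formula)
C(c,a) = [a^c/(c!(1−ρ))]·P₀ = [281.14137/(120·0.3822)]·0.042208
= 6.12914·0.042208 = 0.258700

Final: 0.258700


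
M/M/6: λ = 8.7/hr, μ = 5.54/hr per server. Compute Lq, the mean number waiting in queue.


a = λ/μ = 1.5704; ρ = a/6 = 0.2617
P₀ = 0.207893
Lq = P₀·a^c·ρ / (c!·(1−ρ)²) = 0.207893·14.99881·0.2617/(720·0.54504)
= 0.002080

Final: 0.002080


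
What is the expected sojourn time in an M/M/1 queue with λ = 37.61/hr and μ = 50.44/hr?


W = 1/(μ−λ) = 1/(50.44 − 37.61) = 1/12.83 = 0.07794 hr

Final: 0.07794 hr


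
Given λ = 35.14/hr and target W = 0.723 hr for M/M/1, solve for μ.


W = 1/(μ−λ) ⇒ μ − λ = 1/W = 1/0.723 = 1.3831
μ = λ + 1/W = 35.14 + 1.3831 = 36.5231 per hr

Final: 36.5231 /hr


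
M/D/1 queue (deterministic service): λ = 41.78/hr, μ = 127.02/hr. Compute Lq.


ρ = 41.78/127.02 = 0.3289
M/D/1: Lq = ρ²/(2(1−ρ)) = 0.1082/(2·0.6711) = 0.08061

Final: 0.08061


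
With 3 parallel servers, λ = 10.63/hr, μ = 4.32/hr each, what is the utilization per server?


ρ = λ/(cμ) = 10.63/(3·4.32) = 10.63/12.96 = 0.8202

Final: 0.8202


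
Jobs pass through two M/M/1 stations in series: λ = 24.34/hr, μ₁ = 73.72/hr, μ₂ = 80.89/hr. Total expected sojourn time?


Each node sees arrival rate λ = 24.34/hr (tandem ⇒ throughput preserved).
W₁ = 1/(μ₁−λ) = 1/(73.72−24.34) = 0.02025 hr
W₂ = 1/(μ₂−λ) = 1/(80.89−24.34) = 0.01768 hr
W_total = W₁ + W₂ = 0.02025 + 0.01768 = 0.03793 hr

Final: 0.03793 hr


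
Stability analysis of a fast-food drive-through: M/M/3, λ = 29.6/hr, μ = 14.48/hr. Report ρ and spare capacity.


Total capacity cμ = 3·14.48 = 43.44/hr
ρ = λ/(cμ) = 29.6/43.44 = 0.6814
Stable ⇔ ρ < 1: YES
Spare capacity = cμ − λ = 43.44 − 29.6 = 13.84/hr

Final: ρ = 0.6814; stable; margin = 13.84/hr


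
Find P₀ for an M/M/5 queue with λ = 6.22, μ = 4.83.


a = λ/μ = 6.22/4.83 = 1.2878; ρ = a/c = 0.2576
Σ_{k=0}^{4} a^k/k! (terms k=0..4) = 1.00000 + 1.28778 + 0.82919 + 0.35594 + 0.11459 = 3.58751
Tail: a^5/(5!(1−ρ)) = 3.54174/(120·0.7424) = 0.03975
P₀ = 1/(3.58751 + 0.03975) = 1/3.62727 = 0.275690

Final: 0.275690


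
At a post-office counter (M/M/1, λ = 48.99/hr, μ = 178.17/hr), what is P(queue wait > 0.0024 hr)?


ρ = 48.99/178.17 = 0.2750
P(Wq > t) = ρ·e^{−(μ−λ)t} = 0.2750·e^{−0.3100}
= 0.2750·0.733423 = 0.201664

Final: 0.201664


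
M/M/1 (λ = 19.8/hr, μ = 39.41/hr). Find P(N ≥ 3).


ρ = 19.8/39.41 = 0.5024
P(N ≥ n) = ρ^n = 0.5024^3 = 0.126817

Final: 0.126817


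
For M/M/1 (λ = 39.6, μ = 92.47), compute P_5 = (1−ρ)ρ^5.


ρ = 39.6/92.47 = 0.4282
P_n = (1−ρ)·ρ^n = (1 − 0.4282)·0.4282^5 = 0.5718·0.014404 = 0.008235

Final: 0.008235


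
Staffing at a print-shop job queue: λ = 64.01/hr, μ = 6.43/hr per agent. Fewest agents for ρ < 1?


Stability requires cμ > λ ⇔ c > λ/μ.
λ/μ = 64.01/6.43 = 9.9549
Minimum integer c = ⌊9.9549⌋ + 1 = 10
Check: 10·6.43 = 64.30 > 64.01, while 9·6.43 = 57.87 ≤ 64.01

Final: 10 servers


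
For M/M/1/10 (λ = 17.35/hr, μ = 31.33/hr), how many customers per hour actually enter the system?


ρ = 0.5538; P_K = (1−ρ)ρ^10/(1−ρ^11) = 0.001212
λ_eff = λ(1 − P_K) = 17.35·(1 − 0.001212) = 17.35·0.998788 = 17.3290 /hr

Final: 17.3290 /hr


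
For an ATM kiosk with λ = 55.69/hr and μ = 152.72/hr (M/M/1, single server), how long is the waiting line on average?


ρ = 55.69/152.72 = 0.3647
Lq = ρ²/(1−ρ) = 0.1330/0.6353 = 0.2093

Final: 0.2093


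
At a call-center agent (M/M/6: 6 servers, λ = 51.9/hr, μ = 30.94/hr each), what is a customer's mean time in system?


a = 1.6774; ρ = 0.2796; P₀ = 0.186758
Lq = P₀·a^c·ρ/(c!(1−ρ)²) = 0.003113
Wq = Lq/λ = 0.003113/51.9 = 0.00005998 hr
W = Wq + 1/μ = 0.00005998 + 0.03232 = 0.03238 hr

Final: 0.03238 hr


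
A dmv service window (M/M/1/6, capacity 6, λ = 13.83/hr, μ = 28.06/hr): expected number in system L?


ρ = 13.83/28.06 = 0.4929
L = ρ[1 − (K+1)ρ^K + Kρ^(K+1)] / [(1−ρ)(1−ρ^(K+1))]
Numerator: 0.4929·(1 − 7·0.014335 + 6·0.007065) = 0.464308
Denominator: (0.5071)·(0.992935) = 0.503544
L = 0.464308/0.503544 = 0.9221

Final: 0.9221


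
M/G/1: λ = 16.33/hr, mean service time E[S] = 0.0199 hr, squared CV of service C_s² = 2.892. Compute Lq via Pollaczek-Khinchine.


ρ = λ·E[S] = 16.33·0.0199 = 0.3250
Lq = ρ²(1+C_s²)/(2(1−ρ)) = 0.1056·(1+2.892)/(2·0.6750)
= 0.1056·3.8920/1.3501 = 0.30444

Final: 0.30444


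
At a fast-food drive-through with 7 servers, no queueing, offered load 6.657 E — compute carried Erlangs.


B(7,6.657) = 0.227366 (Erlang-B)
Carried load = a(1 − B) = 6.657·(1 − 0.227366) = 6.657·0.772634 = 5.1434 E

Final: 5.1434 Erlangs


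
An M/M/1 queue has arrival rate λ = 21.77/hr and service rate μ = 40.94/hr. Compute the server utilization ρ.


ρ = λ/μ = 21.77/40.94 = 0.5318

Final: 0.5318


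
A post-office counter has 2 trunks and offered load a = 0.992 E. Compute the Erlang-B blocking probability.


B(c,a) = (a^c/c!) / Σ_{k=0}^{c} a^k/k!
a^2/2! = 0.492032
Σ terms (k=0..2): 1.00000 + 0.99200 + 0.49203 = 2.484032
B = 0.492032/2.484032 = 0.198078

Final: 0.198078


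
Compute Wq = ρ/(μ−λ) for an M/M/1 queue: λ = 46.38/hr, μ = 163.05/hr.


ρ = 46.38/163.05 = 0.2845
Wq = ρ/(μ−λ) = 0.2845/(163.05 − 46.38) = 0.2845/116.67 = 0.002438 hr

Final: 0.002438 hr


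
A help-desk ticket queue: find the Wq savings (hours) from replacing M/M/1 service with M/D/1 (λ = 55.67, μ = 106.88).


ρ = 55.67/106.88 = 0.5209
Wq(M/M/1) = ρ/(μ−λ) = 0.5209/51.21 = 0.01017 hr
Wq(M/D/1) = ρ/(2(μ−λ)) = 0.005086 hr
Savings = 0.01017 − 0.005086 = 0.005086 hr

Final: 0.005086 hr


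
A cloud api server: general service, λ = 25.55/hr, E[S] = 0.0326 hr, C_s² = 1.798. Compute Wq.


ρ = λ·E[S] = 25.55·0.0326 = 0.8329
E[S²] = E[S]²(1+C_s²) = 0.0326²·(1+1.798) = 0.002974
Wq = λ·E[S²]/(2(1−ρ)) = 25.55·0.002974/(2·0.1671) = 0.22738 hr

Final: 0.22738 hr


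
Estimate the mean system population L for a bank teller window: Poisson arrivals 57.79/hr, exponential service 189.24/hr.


ρ = λ/μ = 57.79/189.24 = 0.3054
L = ρ/(1−ρ) = 0.3054/(1 − 0.3054) = 0.3054/0.6946 = 0.4396

Final: 0.4396


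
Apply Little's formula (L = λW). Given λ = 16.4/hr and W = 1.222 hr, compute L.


L = λW = 16.4·1.222 = 20.0408

Final: 20.0408


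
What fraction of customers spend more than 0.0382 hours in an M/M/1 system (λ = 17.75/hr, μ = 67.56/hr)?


W ~ Exponential(μ−λ) for M/M/1.
μ − λ = 67.56 − 17.75 = 49.8100
P(W > t) = e^{−(μ−λ)t} = e^{−1.9027} = 0.149159

Final: 0.149159


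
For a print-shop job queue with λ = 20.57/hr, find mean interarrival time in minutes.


Mean interarrival time = 1/λ = 1/20.57 hour = 0.04861 hour
In minutes: 0.04861 × 60 = 2.9169 min

Final: 2.9169 min


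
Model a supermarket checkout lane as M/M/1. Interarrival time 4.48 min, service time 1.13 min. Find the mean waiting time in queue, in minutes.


λ = 60/4.48 = 13.3929 /hr
μ = 60/1.13 = 53.0973 /hr
ρ = λ/μ = 13.3929/53.0973 = 0.2522
Wq = ρ/(μ−λ) = 0.2522/(53.0973−13.3929) = 0.006353 hr
In minutes: 0.006353·60 = 0.3812 min

Final: 0.3812 min


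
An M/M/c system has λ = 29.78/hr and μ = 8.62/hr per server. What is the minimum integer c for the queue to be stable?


Stability requires cμ > λ ⇔ c > λ/μ.
λ/μ = 29.78/8.62 = 3.4548
Minimum integer c = ⌊3.4548⌋ + 1 = 4
Check: 4·8.62 = 34.48 > 29.78, while 3·8.62 = 25.86 ≤ 29.78

Final: 4 servers


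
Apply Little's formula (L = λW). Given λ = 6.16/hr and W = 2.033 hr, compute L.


L = λW = 6.16·2.033 = 12.5233

Final: 12.5233


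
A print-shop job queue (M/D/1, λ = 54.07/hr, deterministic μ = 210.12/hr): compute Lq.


ρ = 54.07/210.12 = 0.2573
M/D/1: Lq = ρ²/(2(1−ρ)) = 0.06622/(2·0.7427) = 0.04458

Final: 0.04458


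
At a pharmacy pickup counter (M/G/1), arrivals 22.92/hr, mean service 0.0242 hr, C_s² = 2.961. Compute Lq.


ρ = λ·E[S] = 22.92·0.0242 = 0.5547
Lq = ρ²(1+C_s²)/(2(1−ρ)) = 0.3077·(1+2.961)/(2·0.4453)
= 0.3077·3.9610/0.8907 = 1.36819

Final: 1.36819


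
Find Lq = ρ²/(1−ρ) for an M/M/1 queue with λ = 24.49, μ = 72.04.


ρ = 24.49/72.04 = 0.3400
Lq = ρ²/(1−ρ) = 0.1156/0.6600 = 0.1751

Final: 0.1751


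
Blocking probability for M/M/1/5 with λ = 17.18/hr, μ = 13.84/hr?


ρ = λ/μ = 17.18/13.84 = 1.2413
P_K = (1−ρ)ρ^K/(1−ρ^(K+1)) = (-0.2413·2.947375)/(1 − 3.658663)
= -0.711288/-2.658663 = 0.267536

Final: 0.267536


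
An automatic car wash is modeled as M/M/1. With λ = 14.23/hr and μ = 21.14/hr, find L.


ρ = λ/μ = 14.23/21.14 = 0.6731
L = ρ/(1−ρ) = 0.6731/(1 − 0.6731) = 0.6731/0.3269 = 2.0593

Final: 2.0593


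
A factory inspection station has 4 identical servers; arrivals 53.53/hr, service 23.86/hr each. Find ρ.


ρ = λ/(cμ) = 53.53/(4·23.86) = 53.53/95.44 = 0.5609

Final: 0.5609


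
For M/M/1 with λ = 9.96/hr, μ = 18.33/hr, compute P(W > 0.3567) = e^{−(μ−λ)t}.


W ~ Exponential(μ−λ) for M/M/1.
μ − λ = 18.33 − 9.96 = 8.3700
P(W > t) = e^{−(μ−λ)t} = e^{−2.9856} = 0.050510

Final: 0.050510


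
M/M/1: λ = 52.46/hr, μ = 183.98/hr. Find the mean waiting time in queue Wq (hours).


ρ = 52.46/183.98 = 0.2851
Wq = ρ/(μ−λ) = 0.2851/(183.98 − 52.46) = 0.2851/131.52 = 0.002168 hr

Final: 0.002168 hr


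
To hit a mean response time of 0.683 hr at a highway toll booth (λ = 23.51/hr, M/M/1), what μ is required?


W = 1/(μ−λ) ⇒ μ − λ = 1/W = 1/0.683 = 1.4641
μ = λ + 1/W = 23.51 + 1.4641 = 24.9741 per hr

Final: 24.9741 /hr


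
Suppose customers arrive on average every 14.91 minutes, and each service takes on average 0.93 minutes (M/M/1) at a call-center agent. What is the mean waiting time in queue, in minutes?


λ = 60/14.91 = 4.0241 /hr
μ = 60/0.93 = 64.5161 /hr
ρ = λ/μ = 4.0241/64.5161 = 0.06237
Wq = ρ/(μ−λ) = 0.06237/(64.5161−4.0241) = 0.001031 hr
In minutes: 0.001031·60 = 0.06187 min

Final: 0.06187 min


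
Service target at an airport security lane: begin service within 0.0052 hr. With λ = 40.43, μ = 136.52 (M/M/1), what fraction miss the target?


ρ = 40.43/136.52 = 0.2961
P(Wq > t) = ρ·e^{−(μ−λ)t} = 0.2961·e^{−0.4997}
= 0.2961·0.606732 = 0.179682

Final: 0.179682


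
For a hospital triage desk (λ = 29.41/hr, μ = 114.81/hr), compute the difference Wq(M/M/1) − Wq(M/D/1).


ρ = 29.41/114.81 = 0.2562
Wq(M/M/1) = ρ/(μ−λ) = 0.2562/85.40 = 0.003000 hr
Wq(M/D/1) = ρ/(2(μ−λ)) = 0.001500 hr
Savings = 0.003000 − 0.001500 = 0.001500 hr

Final: 0.001500 hr


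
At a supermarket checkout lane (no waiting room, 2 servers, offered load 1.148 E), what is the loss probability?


B(c,a) = (a^c/c!) / Σ_{k=0}^{c} a^k/k!
a^2/2! = 0.658952
Σ terms (k=0..2): 1.00000 + 1.14800 + 0.65895 = 2.806952
B = 0.658952/2.806952 = 0.234757

Final: 0.234757


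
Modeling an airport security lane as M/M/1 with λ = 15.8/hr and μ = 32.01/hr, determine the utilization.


ρ = λ/μ = 15.8/32.01 = 0.4936

Final: 0.4936


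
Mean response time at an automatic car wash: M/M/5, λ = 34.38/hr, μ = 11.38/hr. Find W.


a = 3.0211; ρ = 0.6042; P₀ = 0.045558
Lq = P₀·a^c·ρ/(c!(1−ρ)²) = 0.36854
Wq = Lq/λ = 0.36854/34.38 = 0.01072 hr
W = Wq + 1/μ = 0.01072 + 0.08787 = 0.09859 hr

Final: 0.09859 hr


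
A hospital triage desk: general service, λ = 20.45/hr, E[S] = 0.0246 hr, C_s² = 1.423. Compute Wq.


ρ = λ·E[S] = 20.45·0.0246 = 0.5031
E[S²] = E[S]²(1+C_s²) = 0.0246²·(1+1.423) = 0.001466
Wq = λ·E[S²]/(2(1−ρ)) = 20.45·0.001466/(2·0.4969) = 0.03017 hr

Final: 0.03017 hr


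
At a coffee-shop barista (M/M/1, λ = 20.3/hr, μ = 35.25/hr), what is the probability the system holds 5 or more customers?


ρ = 20.3/35.25 = 0.5759
P(N ≥ n) = ρ^n = 0.5759^5 = 0.063341

Final: 0.063341


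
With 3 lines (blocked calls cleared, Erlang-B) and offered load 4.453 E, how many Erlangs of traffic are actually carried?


B(3,4.453) = 0.489180 (Erlang-B)
Carried load = a(1 − B) = 4.453·(1 − 0.489180) = 4.453·0.510820 = 2.2747 E

Final: 2.2747 Erlangs


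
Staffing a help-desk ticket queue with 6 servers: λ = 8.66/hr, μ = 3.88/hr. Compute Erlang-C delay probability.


a = λ/μ = 2.2320; ρ = a/6 = 0.3720
P₀ = 0.107010 (from M/M/c formula)
C(c,a) = [a^c/(c!(1−ρ))]·P₀ = [123.62804/(720·0.6280)]·0.107010
= 0.27341·0.107010 = 0.029258

Final: 0.029258


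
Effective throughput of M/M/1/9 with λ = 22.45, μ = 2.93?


ρ = 7.6621; P_K = (1−ρ)ρ^9/(1−ρ^10) = 0.869488
λ_eff = λ(1 − P_K) = 22.45·(1 − 0.869488) = 22.45·0.130512 = 2.9300 /hr

Final: 2.9300 /hr


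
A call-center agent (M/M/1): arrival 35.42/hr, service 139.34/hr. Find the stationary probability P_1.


ρ = 35.42/139.34 = 0.2542
P_n = (1−ρ)·ρ^n = (1 − 0.2542)·0.2542^1 = 0.7458·0.254198 = 0.189582

Final: 0.189582


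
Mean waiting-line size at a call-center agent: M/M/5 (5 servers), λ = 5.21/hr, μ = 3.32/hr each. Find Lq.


a = λ/μ = 1.5693; ρ = a/5 = 0.3139
P₀ = 0.207772
Lq = P₀·a^c·ρ / (c!·(1−ρ)²) = 0.207772·9.51696·0.3139/(120·0.47079)
= 0.01099

Final: 0.01099


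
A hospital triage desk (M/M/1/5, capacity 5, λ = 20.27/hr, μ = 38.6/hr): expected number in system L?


ρ = 20.27/38.6 = 0.5251
L = ρ[1 − (K+1)ρ^K + Kρ^(K+1)] / [(1−ρ)(1−ρ^(K+1))]
Numerator: 0.5251·(1 − 6·0.039933 + 5·0.020970) = 0.454369
Denominator: (0.4749)·(0.979030) = 0.464912
L = 0.454369/0.464912 = 0.9773

Final: 0.9773


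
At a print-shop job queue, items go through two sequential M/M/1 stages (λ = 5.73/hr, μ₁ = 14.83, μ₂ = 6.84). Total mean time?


Each node sees arrival rate λ = 5.73/hr (tandem ⇒ throughput preserved).
W₁ = 1/(μ₁−λ) = 1/(14.83−5.73) = 0.10989 hr
W₂ = 1/(μ₂−λ) = 1/(6.84−5.73) = 0.90090 hr
W_total = W₁ + W₂ = 0.10989 + 0.90090 = 1.01079 hr

Final: 1.01079 hr


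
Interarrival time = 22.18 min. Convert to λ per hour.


λ = 1/(interarrival time) in consistent units.
1 hour = 60 min, so λ = 60/22.18 = 2.7051 per hour

Final: 2.7051 /hr


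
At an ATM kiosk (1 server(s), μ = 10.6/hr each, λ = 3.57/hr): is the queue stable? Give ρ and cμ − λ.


Total capacity cμ = 1·10.6 = 10.60/hr
ρ = λ/(cμ) = 3.57/10.60 = 0.3368
Stable ⇔ ρ < 1: YES
Spare capacity = cμ − λ = 10.60 − 3.57 = 7.03/hr

Final: ρ = 0.3368; stable; margin = 7.03/hr


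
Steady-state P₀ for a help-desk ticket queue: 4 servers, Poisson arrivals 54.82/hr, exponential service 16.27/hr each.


a = λ/μ = 54.82/16.27 = 3.3694; ρ = a/c = 0.8423
Σ_{k=0}^{3} a^k/k! (terms k=0..3) = 1.00000 + 3.36939 + 5.67640 + 6.37534 = 16.42113
Tail: a^4/(4!(1−ρ)) = 128.88605/(24·0.1577) = 34.06394
P₀ = 1/(16.42113 + 34.06394) = 1/50.48507 = 0.019808

Final: 0.019808


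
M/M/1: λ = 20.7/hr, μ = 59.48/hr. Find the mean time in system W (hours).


W = 1/(μ−λ) = 1/(59.48 − 20.7) = 1/38.78 = 0.02579 hr

Final: 0.02579 hr


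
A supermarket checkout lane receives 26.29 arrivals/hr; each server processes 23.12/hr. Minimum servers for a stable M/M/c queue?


Stability requires cμ > λ ⇔ c > λ/μ.
λ/μ = 26.29/23.12 = 1.1371
Minimum integer c = ⌊1.1371⌋ + 1 = 2
Check: 2·23.12 = 46.24 > 26.29, while 1·23.12 = 23.12 ≤ 26.29

Final: 2 servers


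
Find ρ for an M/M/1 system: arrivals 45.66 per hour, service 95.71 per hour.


ρ = λ/μ = 45.66/95.71 = 0.4771

Final: 0.4771


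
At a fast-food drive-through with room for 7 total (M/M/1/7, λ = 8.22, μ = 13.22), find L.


ρ = 8.22/13.22 = 0.6218
L = ρ[1 − (K+1)ρ^K + Kρ^(K+1)] / [(1−ρ)(1−ρ^(K+1))]
Numerator: 0.6218·(1 − 8·0.035932 + 7·0.022342) = 0.540292
Denominator: (0.3782)·(0.977658) = 0.369765
L = 0.540292/0.369765 = 1.4612

Final: 1.4612


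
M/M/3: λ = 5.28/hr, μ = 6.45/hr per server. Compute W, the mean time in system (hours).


a = 0.8186; ρ = 0.2729; P₀ = 0.438713
Lq = P₀·a^c·ρ/(c!(1−ρ)²) = 0.02070
Wq = Lq/λ = 0.02070/5.28 = 0.003921 hr
W = Wq + 1/μ = 0.003921 + 0.15504 = 0.15896 hr

Final: 0.15896 hr


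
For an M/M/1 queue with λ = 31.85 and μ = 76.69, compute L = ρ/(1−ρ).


ρ = λ/μ = 31.85/76.69 = 0.4153
L = ρ/(1−ρ) = 0.4153/(1 − 0.4153) = 0.4153/0.5847 = 0.7103

Final: 0.7103


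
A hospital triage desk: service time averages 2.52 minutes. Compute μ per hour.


μ = 1/(service time) in consistent units.
1 hour = 60 min, so μ = 60/2.52 = 23.8095 per hour

Final: 23.8095 /hr


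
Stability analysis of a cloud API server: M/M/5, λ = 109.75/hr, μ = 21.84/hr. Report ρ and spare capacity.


Total capacity cμ = 5·21.84 = 109.20/hr
ρ = λ/(cμ) = 109.75/109.20 = 1.0050
Stable ⇔ ρ < 1: NO
Spare capacity = cμ − λ = 109.20 − 109.75 = -0.55/hr

Final: ρ = 1.0050; unstable; margin = -0.55/hr


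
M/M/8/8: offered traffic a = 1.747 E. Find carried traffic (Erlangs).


B(8,1.747) = 0.0003751 (Erlang-B)
Carried load = a(1 − B) = 1.747·(1 − 0.0003751) = 1.747·0.999625 = 1.7463 E

Final: 1.7463 Erlangs
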